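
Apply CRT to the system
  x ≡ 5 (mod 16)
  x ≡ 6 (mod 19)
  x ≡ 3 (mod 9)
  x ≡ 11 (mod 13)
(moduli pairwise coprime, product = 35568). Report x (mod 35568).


Product of moduli M = 16 · 19 · 9 · 13 = 35568.
Merge one congruence at a time:
  Start: x ≡ 5 (mod 16).
  Combine with x ≡ 6 (mod 19); new modulus lcm = 304.
    Write x = 5 + 16·t and substitute into x ≡ 6 (mod 19): 16·t ≡ 6 − 5 = 1 (mod 19).
    The inverse of 16 mod 19 is 6 (since 16·6 = 96 = 5·19 + 1), so t ≡ 6·1 = 6 ≡ 6 (mod 19).
    Then x = 5 + 16·6 = 101, valid modulo lcm(16, 19) = 304: x ≡ 101 (mod 304).
  Combine with x ≡ 3 (mod 9); new modulus lcm = 2736.
    Write x = 101 + 304·t and substitute into x ≡ 3 (mod 9): 304·t ≡ 3 − 101 = -98 (mod 9).
    Reduce coefficients mod 9: 7·t ≡ 1 (mod 9).
    The inverse of 7 mod 9 is 4 (since 7·4 = 28 = 3·9 + 1), so t ≡ 4·1 = 4 ≡ 4 (mod 9).
    Then x = 101 + 304·4 = 1317, valid modulo lcm(304, 9) = 2736: x ≡ 1317 (mod 2736).
  Combine with x ≡ 11 (mod 13); new modulus lcm = 35568.
    Write x = 1317 + 2736·t and substitute into x ≡ 11 (mod 13): 2736·t ≡ 11 − 1317 = -1306 (mod 13).
    Reduce coefficients mod 13: 6·t ≡ 7 (mod 13).
    The inverse of 6 mod 13 is 11 (since 6·11 = 66 = 5·13 + 1), so t ≡ 11·7 = 77 ≡ 12 (mod 13).
    Then x = 1317 + 2736·12 = 34149, valid modulo lcm(2736, 13) = 35568: x ≡ 34149 (mod 35568).
Verify against each original: 34149 mod 16 = 5, 34149 mod 19 = 6, 34149 mod 9 = 3, 34149 mod 13 = 11.

x ≡ 34149 (mod 35568).


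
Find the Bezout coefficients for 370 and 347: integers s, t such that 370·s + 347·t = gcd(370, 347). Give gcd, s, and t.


Euclidean algorithm on (370, 347) — divide until remainder is 0:
  370 = 1 · 347 + 23
  347 = 15 · 23 + 2
  23 = 11 · 2 + 1
  2 = 2 · 1 + 0
gcd(370, 347) = 1.
Track Bezout coefficients alongside the remainders: start with r₀ = 370 = a·1 + b·0 (s = 1, t = 0) and r₁ = 347 = a·0 + b·1 (s = 0, t = 1); each new remainder r_{k+1} = r_{k-1} − q_k·r_k inherits s_{k+1} = s_{k-1} − q_k·s_k, t_{k+1} = t_{k-1} − q_k·t_k, so r_k = a·s_k + b·t_k at every step:
  q = 1: r = 23, s = 1 − 1·0 = 1, t = 0 − 1·1 = -1  (check: 370·1 + 347·(-1) = 23)
  q = 15: r = 2, s = 0 − 15·1 = -15, t = 1 − 15·(-1) = 16  (check: 370·(-15) + 347·16 = 2)
  q = 11: r = 1, s = 1 − 11·(-15) = 166, t = -1 − 11·16 = -177  (check: 370·166 + 347·(-177) = 1)
The row with r = 1 (the gcd) gives the Bezout coefficients s = 166, t = -177.
Result: 370 · (166) + 347 · (-177) = 1.

gcd(370, 347) = 1; s = 166, t = -177 (check: 370·166 + 347·(-177) = 1).


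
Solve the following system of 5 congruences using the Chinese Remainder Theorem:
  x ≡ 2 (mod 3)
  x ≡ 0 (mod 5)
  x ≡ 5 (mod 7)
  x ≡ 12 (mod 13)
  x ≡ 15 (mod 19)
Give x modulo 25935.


Product of moduli M = 3 · 5 · 7 · 13 · 19 = 25935.
Merge one congruence at a time:
  Start: x ≡ 2 (mod 3).
  Combine with x ≡ 0 (mod 5); new modulus lcm = 15.
    Write x = 2 + 3·t and substitute into x ≡ 0 (mod 5): 3·t ≡ 0 − 2 = -2 (mod 5).
    Reduce coefficients mod 5: 3·t ≡ 3 (mod 5).
    The inverse of 3 mod 5 is 2 (since 3·2 = 6 = 1·5 + 1), so t ≡ 2·3 = 6 ≡ 1 (mod 5).
    Then x = 2 + 3·1 = 5, valid modulo lcm(3, 5) = 15: x ≡ 5 (mod 15).
  Combine with x ≡ 5 (mod 7); new modulus lcm = 105.
    Write x = 5 + 15·t and substitute into x ≡ 5 (mod 7): 15·t ≡ 5 − 5 = 0 (mod 7).
    Reduce coefficients mod 7: 1·t ≡ 0 (mod 7).
    So t ≡ 0 (mod 7).
    Then x = 5 + 15·0 = 5, valid modulo lcm(15, 7) = 105: x ≡ 5 (mod 105).
  Combine with x ≡ 12 (mod 13); new modulus lcm = 1365.
    Write x = 5 + 105·t and substitute into x ≡ 12 (mod 13): 105·t ≡ 12 − 5 = 7 (mod 13).
    Reduce coefficients mod 13: 1·t ≡ 7 (mod 13).
    So t ≡ 7 (mod 13).
    Then x = 5 + 105·7 = 740, valid modulo lcm(105, 13) = 1365: x ≡ 740 (mod 1365).
  Combine with x ≡ 15 (mod 19); new modulus lcm = 25935.
    Write x = 740 + 1365·t and substitute into x ≡ 15 (mod 19): 1365·t ≡ 15 − 740 = -725 (mod 19).
    Reduce coefficients mod 19: 16·t ≡ 16 (mod 19).
    The inverse of 16 mod 19 is 6 (since 16·6 = 96 = 5·19 + 1), so t ≡ 6·16 = 96 ≡ 1 (mod 19).
    Then x = 740 + 1365·1 = 2105, valid modulo lcm(1365, 19) = 25935: x ≡ 2105 (mod 25935).
Verify against each original: 2105 mod 3 = 2, 2105 mod 5 = 0, 2105 mod 7 = 5, 2105 mod 13 = 12, 2105 mod 19 = 15.

x ≡ 2105 (mod 25935).


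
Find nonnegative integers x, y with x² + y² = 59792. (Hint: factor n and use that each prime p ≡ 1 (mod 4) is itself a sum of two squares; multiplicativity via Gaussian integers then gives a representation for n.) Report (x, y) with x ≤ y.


Step 1: Factor n = 59792 = 2^4 · 37 · 101.
Step 2: Check the mod-4 condition on each prime factor: 2 = 2 (special); 37 ≡ 1 (mod 4), exponent 1; 101 ≡ 1 (mod 4), exponent 1.
All primes ≡ 3 (mod 4) appear to even exponent (or don't appear), so by the two-squares theorem n IS expressible as a sum of two squares.
Step 3: Build a representation. Group n = k² · m with k = 4 and m = 37 · 101 = 3737 (a product of primes ≡ 1 (mod 4)); a representation of m scales to one of n via (k·x)² + (k·y)² = k²(x² + y²). Each prime p ≡ 1 (mod 4) is itself a sum of two squares; find a² by testing p − a² for a perfect square:
  37: 37 − 1² = 36 = 6² ⇒ 37 = 1² + 6².
  101: 101 − 1² = 100 = 10² ⇒ 101 = 1² + 10².
  Combine using the Brahmagupta–Fibonacci identity (a² + b²)(c² + d²) = (ac − bd)² + (ad + bc)² = (ac + bd)² + (ad − bc)²:
  37 · 101 = 3737: from (1² + 6²)(1² + 10²), take (1·1 − 6·10, 1·10 + 6·1) = (1 − 60, 10 + 6) = (-59, 16); dropping signs (only squares matter) gives (59, 16); check 59² + 16² = 3481 + 256 = 3737 ✓.
  Scale by k = 4: (4·59, 4·16) = (236, 64).
Step 4: Order so x ≤ y and verify: 64² + 236² = 4096 + 55696 = 59792 = n. ✓

n = 59792 = 64² + 236² (one valid representation with x ≤ y).


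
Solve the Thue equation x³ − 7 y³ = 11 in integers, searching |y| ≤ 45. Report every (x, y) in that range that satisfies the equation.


The equation is x³ - 7y³ = 11. For fixed y, x³ = 7·y³ + 11, so a solution requires the RHS to be a perfect cube.
Strategy: iterate y from -45 to 45, compute RHS = 7·y³ + 11, and check whether it is a (positive or negative) perfect cube.
Check small values of y:
  y = 0: RHS = 11 is not a perfect cube.
  y = 1: RHS = 18 is not a perfect cube.
  y = -1: RHS = 4 is not a perfect cube.
  y = 2: RHS = 67 is not a perfect cube.
  y = -2: RHS = -45 is not a perfect cube.
  y = 3: RHS = 200 is not a perfect cube.
  y = -3: RHS = -178 is not a perfect cube.
Continuing the search up to |y| = 45 finds no solutions either.
No (x, y) in the scanned range satisfies the equation.

No integer solutions with |y| ≤ 45.


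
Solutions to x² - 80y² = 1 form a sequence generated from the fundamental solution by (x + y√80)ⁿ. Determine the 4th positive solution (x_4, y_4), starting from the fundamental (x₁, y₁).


Step 1: Find the fundamental solution (x₁, y₁) of x² - 80y² = 1.
  Expand √80 as a continued fraction. a₀ = ⌊√80⌋ = 8; iterate m_{k+1} = d_k·a_k − m_k, d_{k+1} = (80 − m_{k+1}²)/d_k, a_{k+1} = ⌊(a₀ + m_{k+1})/d_{k+1}⌋ (starting m₀ = 0, d₀ = 1), with convergents p_k = a_k·p_{k-1} + p_{k-2}, q_k = a_k·q_{k-1} + q_{k-2} (p₋₁ = 1, q₋₁ = 0):
  k = 0: a₀ = 8; p₀/q₀ = 8/1; p₀² − 80·q₀² = 64 − 80 = -16.
  k = 1: m = 8, d = 16, a = ⌊(8 + 8)/16⌋ = 1; p/q = (1·8 + 1)/(1·1 + 0) = 9/1; p² − 80·q² = 81 − 80 = 1.
  The first convergent with p² − 80·q² = 1 gives the fundamental solution (x₁, y₁) = (9, 1).
Step 2: Apply the recurrence (x_{n+1}, y_{n+1}) = (x₁x_n + 80y₁y_n, x₁y_n + y₁x_n) repeatedly.
  From (x_1, y_1) = (9, 1): x_2 = 9·9 + 80·1·1 = 161; y_2 = 9·1 + 1·9 = 18.
  From (x_2, y_2) = (161, 18): x_3 = 9·161 + 80·1·18 = 2889; y_3 = 9·18 + 1·161 = 323.
  From (x_3, y_3) = (2889, 323): x_4 = 9·2889 + 80·1·323 = 51841; y_4 = 9·323 + 1·2889 = 5796.
Step 3: Verify x_4² - 80·y_4² = 2687489281 - 2687489280 = 1 (should be 1). ✓

(x_1, y_1) = (9, 1); (x_4, y_4) = (51841, 5796).


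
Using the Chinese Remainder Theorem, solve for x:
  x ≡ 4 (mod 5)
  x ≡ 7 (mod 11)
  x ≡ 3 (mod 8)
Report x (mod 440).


Moduli 5, 11, 8 are pairwise coprime; by CRT there is a unique solution modulo M = 5 · 11 · 8 = 440.
Solve pairwise, accumulating the modulus:
  Start with x ≡ 4 (mod 5).
  Combine with x ≡ 7 (mod 11): since gcd(5, 11) = 1, we get a unique residue mod 55.
    Write x = 4 + 5·t and substitute into x ≡ 7 (mod 11): 5·t ≡ 7 − 4 = 3 (mod 11).
    The inverse of 5 mod 11 is 9 (since 5·9 = 45 = 4·11 + 1), so t ≡ 9·3 = 27 ≡ 5 (mod 11).
    Then x = 4 + 5·5 = 29, valid modulo lcm(5, 11) = 55: x ≡ 29 (mod 55).
  Combine with x ≡ 3 (mod 8): since gcd(55, 8) = 1, we get a unique residue mod 440.
    Write x = 29 + 55·t and substitute into x ≡ 3 (mod 8): 55·t ≡ 3 − 29 = -26 (mod 8).
    Reduce coefficients mod 8: 7·t ≡ 6 (mod 8).
    The inverse of 7 mod 8 is 7 (since 7·7 = 49 = 6·8 + 1), so t ≡ 7·6 = 42 ≡ 2 (mod 8).
    Then x = 29 + 55·2 = 139, valid modulo lcm(55, 8) = 440: x ≡ 139 (mod 440).
Verify: 139 mod 5 = 4 ✓, 139 mod 11 = 7 ✓, 139 mod 8 = 3 ✓.

x ≡ 139 (mod 440).


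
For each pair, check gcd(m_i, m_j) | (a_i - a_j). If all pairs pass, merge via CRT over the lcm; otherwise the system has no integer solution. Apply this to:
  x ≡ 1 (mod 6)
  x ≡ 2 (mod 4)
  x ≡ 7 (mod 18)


Moduli 6, 4, 18 are not pairwise coprime, so CRT works modulo lcm(m_i) when all pairwise compatibility conditions hold.
Pairwise compatibility: gcd(m_i, m_j) must divide a_i - a_j for every pair.
Merge one congruence at a time:
  Start: x ≡ 1 (mod 6).
  Combine with x ≡ 2 (mod 4): gcd(6, 4) = 2, and 2 - 1 = 1 is NOT divisible by 2.
    ⇒ system is inconsistent (no integer solution).

No solution (the system is inconsistent).


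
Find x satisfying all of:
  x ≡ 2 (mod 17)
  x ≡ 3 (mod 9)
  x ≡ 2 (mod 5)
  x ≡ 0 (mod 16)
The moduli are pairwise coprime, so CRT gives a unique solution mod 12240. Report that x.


Product of moduli M = 17 · 9 · 5 · 16 = 12240.
Merge one congruence at a time:
  Start: x ≡ 2 (mod 17).
  Combine with x ≡ 3 (mod 9); new modulus lcm = 153.
    Write x = 2 + 17·t and substitute into x ≡ 3 (mod 9): 17·t ≡ 3 − 2 = 1 (mod 9).
    Reduce coefficients mod 9: 8·t ≡ 1 (mod 9).
    The inverse of 8 mod 9 is 8 (since 8·8 = 64 = 7·9 + 1), so t ≡ 8·1 = 8 ≡ 8 (mod 9).
    Then x = 2 + 17·8 = 138, valid modulo lcm(17, 9) = 153: x ≡ 138 (mod 153).
  Combine with x ≡ 2 (mod 5); new modulus lcm = 765.
    Write x = 138 + 153·t and substitute into x ≡ 2 (mod 5): 153·t ≡ 2 − 138 = -136 (mod 5).
    Reduce coefficients mod 5: 3·t ≡ 4 (mod 5).
    The inverse of 3 mod 5 is 2 (since 3·2 = 6 = 1·5 + 1), so t ≡ 2·4 = 8 ≡ 3 (mod 5).
    Then x = 138 + 153·3 = 597, valid modulo lcm(153, 5) = 765: x ≡ 597 (mod 765).
  Combine with x ≡ 0 (mod 16); new modulus lcm = 12240.
    Write x = 597 + 765·t and substitute into x ≡ 0 (mod 16): 765·t ≡ 0 − 597 = -597 (mod 16).
    Reduce coefficients mod 16: 13·t ≡ 11 (mod 16).
    The inverse of 13 mod 16 is 5 (since 13·5 = 65 = 4·16 + 1), so t ≡ 5·11 = 55 ≡ 7 (mod 16).
    Then x = 597 + 765·7 = 5952, valid modulo lcm(765, 16) = 12240: x ≡ 5952 (mod 12240).
Verify against each original: 5952 mod 17 = 2, 5952 mod 9 = 3, 5952 mod 5 = 2, 5952 mod 16 = 0.

x ≡ 5952 (mod 12240).


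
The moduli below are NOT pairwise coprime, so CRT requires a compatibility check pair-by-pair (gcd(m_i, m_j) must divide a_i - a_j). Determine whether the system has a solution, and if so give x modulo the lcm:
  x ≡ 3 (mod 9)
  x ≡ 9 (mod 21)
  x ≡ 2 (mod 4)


Moduli 9, 21, 4 are not pairwise coprime, so CRT works modulo lcm(m_i) when all pairwise compatibility conditions hold.
Pairwise compatibility: gcd(m_i, m_j) must divide a_i - a_j for every pair.
Merge one congruence at a time:
  Start: x ≡ 3 (mod 9).
  Combine with x ≡ 9 (mod 21): gcd(9, 21) = 3; 9 - 3 = 6, which IS divisible by 3, so compatible.
    Write x = 3 + 9·t and substitute into x ≡ 9 (mod 21): 9·t ≡ 9 − 3 = 6 (mod 21).
    Divide the congruence (and modulus) by g = 3: 3·t ≡ 2 (mod 7).
    The inverse of 3 mod 7 is 5 (since 3·5 = 15 = 2·7 + 1), so t ≡ 5·2 = 10 ≡ 3 (mod 7).
    Then x = 3 + 9·3 = 30, valid modulo lcm(9, 21) = 63: x ≡ 30 (mod 63).
  Combine with x ≡ 2 (mod 4): gcd(63, 4) = 1; 2 - 30 = -28, which IS divisible by 1, so compatible.
    Write x = 30 + 63·t and substitute into x ≡ 2 (mod 4): 63·t ≡ 2 − 30 = -28 (mod 4).
    Reduce coefficients mod 4: 3·t ≡ 0 (mod 4).
    The inverse of 3 mod 4 is 3 (since 3·3 = 9 = 2·4 + 1), so t ≡ 3·0 = 0 ≡ 0 (mod 4).
    Then x = 30 + 63·0 = 30, valid modulo lcm(63, 4) = 252: x ≡ 30 (mod 252).
Verify: 30 mod 9 = 3, 30 mod 21 = 9, 30 mod 4 = 2.

x ≡ 30 (mod 252).


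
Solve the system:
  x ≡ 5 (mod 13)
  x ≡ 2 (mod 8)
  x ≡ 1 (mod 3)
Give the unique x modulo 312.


Moduli 13, 8, 3 are pairwise coprime; by CRT there is a unique solution modulo M = 13 · 8 · 3 = 312.
Solve pairwise, accumulating the modulus:
  Start with x ≡ 5 (mod 13).
  Combine with x ≡ 2 (mod 8): since gcd(13, 8) = 1, we get a unique residue mod 104.
    Write x = 5 + 13·t and substitute into x ≡ 2 (mod 8): 13·t ≡ 2 − 5 = -3 (mod 8).
    Reduce coefficients mod 8: 5·t ≡ 5 (mod 8).
    The inverse of 5 mod 8 is 5 (since 5·5 = 25 = 3·8 + 1), so t ≡ 5·5 = 25 ≡ 1 (mod 8).
    Then x = 5 + 13·1 = 18, valid modulo lcm(13, 8) = 104: x ≡ 18 (mod 104).
  Combine with x ≡ 1 (mod 3): since gcd(104, 3) = 1, we get a unique residue mod 312.
    Write x = 18 + 104·t and substitute into x ≡ 1 (mod 3): 104·t ≡ 1 − 18 = -17 (mod 3).
    Reduce coefficients mod 3: 2·t ≡ 1 (mod 3).
    The inverse of 2 mod 3 is 2 (since 2·2 = 4 = 1·3 + 1), so t ≡ 2·1 = 2 ≡ 2 (mod 3).
    Then x = 18 + 104·2 = 226, valid modulo lcm(104, 3) = 312: x ≡ 226 (mod 312).
Verify: 226 mod 13 = 5 ✓, 226 mod 8 = 2 ✓, 226 mod 3 = 1 ✓.

x ≡ 226 (mod 312).


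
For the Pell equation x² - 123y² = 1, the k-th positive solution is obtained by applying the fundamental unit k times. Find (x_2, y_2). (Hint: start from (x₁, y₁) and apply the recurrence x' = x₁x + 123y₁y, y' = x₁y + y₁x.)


Step 1: Find the fundamental solution (x₁, y₁) of x² - 123y² = 1.
  Expand √123 as a continued fraction. a₀ = ⌊√123⌋ = 11; iterate m_{k+1} = d_k·a_k − m_k, d_{k+1} = (123 − m_{k+1}²)/d_k, a_{k+1} = ⌊(a₀ + m_{k+1})/d_{k+1}⌋ (starting m₀ = 0, d₀ = 1), with convergents p_k = a_k·p_{k-1} + p_{k-2}, q_k = a_k·q_{k-1} + q_{k-2} (p₋₁ = 1, q₋₁ = 0):
  k = 0: a₀ = 11; p₀/q₀ = 11/1; p₀² − 123·q₀² = 121 − 123 = -2.
  k = 1: m = 11, d = 2, a = ⌊(11 + 11)/2⌋ = 11; p/q = (11·11 + 1)/(11·1 + 0) = 122/11; p² − 123·q² = 14884 − 14883 = 1.
  The first convergent with p² − 123·q² = 1 gives the fundamental solution (x₁, y₁) = (122, 11).
Step 2: Apply the recurrence (x_{n+1}, y_{n+1}) = (x₁x_n + 123y₁y_n, x₁y_n + y₁x_n) repeatedly.
  From (x_1, y_1) = (122, 11): x_2 = 122·122 + 123·11·11 = 29767; y_2 = 122·11 + 11·122 = 2684.
Step 3: Verify x_2² - 123·y_2² = 886074289 - 886074288 = 1 (should be 1). ✓

(x_1, y_1) = (122, 11); (x_2, y_2) = (29767, 2684).


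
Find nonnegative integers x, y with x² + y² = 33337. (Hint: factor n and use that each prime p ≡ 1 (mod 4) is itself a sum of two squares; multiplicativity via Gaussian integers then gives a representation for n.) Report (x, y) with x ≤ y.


Step 1: Factor n = 33337 = 17 · 37 · 53.
Step 2: Check the mod-4 condition on each prime factor: 17 ≡ 1 (mod 4), exponent 1; 37 ≡ 1 (mod 4), exponent 1; 53 ≡ 1 (mod 4), exponent 1.
All primes ≡ 3 (mod 4) appear to even exponent (or don't appear), so by the two-squares theorem n IS expressible as a sum of two squares.
Step 3: Build a representation. Here n = 17 · 37 · 53 is a product of primes ≡ 1 (mod 4). Each prime p ≡ 1 (mod 4) is itself a sum of two squares; find a² by testing p − a² for a perfect square:
  17: 17 − 1² = 16 = 4² ⇒ 17 = 1² + 4².
  37: 37 − 1² = 36 = 6² ⇒ 37 = 1² + 6².
  53: 53 − 1² = 52, 53 − 2² = 49 = 7² ⇒ 53 = 2² + 7².
  Combine using the Brahmagupta–Fibonacci identity (a² + b²)(c² + d²) = (ac − bd)² + (ad + bc)² = (ac + bd)² + (ad − bc)²:
  17 · 37 = 629: from (1² + 4²)(1² + 6²), take (1·1 − 4·6, 1·6 + 4·1) = (1 − 24, 6 + 4) = (-23, 10); dropping signs (only squares matter) gives (23, 10); check 23² + 10² = 529 + 100 = 629 ✓.
  629 · 53 = 33337: from (23² + 10²)(2² + 7²), take (23·2 − 10·7, 23·7 + 10·2) = (46 − 70, 161 + 20) = (-24, 181); dropping signs (only squares matter) gives (24, 181); check 24² + 181² = 576 + 32761 = 33337 ✓.
Step 4: Order so x ≤ y and verify: 24² + 181² = 576 + 32761 = 33337 = n. ✓

n = 33337 = 24² + 181² (one valid representation with x ≤ y).


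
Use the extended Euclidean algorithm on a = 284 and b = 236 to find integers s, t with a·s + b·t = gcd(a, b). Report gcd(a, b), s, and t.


Euclidean algorithm on (284, 236) — divide until remainder is 0:
  284 = 1 · 236 + 48
  236 = 4 · 48 + 44
  48 = 1 · 44 + 4
  44 = 11 · 4 + 0
gcd(284, 236) = 4.
Track Bezout coefficients alongside the remainders: start with r₀ = 284 = a·1 + b·0 (s = 1, t = 0) and r₁ = 236 = a·0 + b·1 (s = 0, t = 1); each new remainder r_{k+1} = r_{k-1} − q_k·r_k inherits s_{k+1} = s_{k-1} − q_k·s_k, t_{k+1} = t_{k-1} − q_k·t_k, so r_k = a·s_k + b·t_k at every step:
  q = 1: r = 48, s = 1 − 1·0 = 1, t = 0 − 1·1 = -1  (check: 284·1 + 236·(-1) = 48)
  q = 4: r = 44, s = 0 − 4·1 = -4, t = 1 − 4·(-1) = 5  (check: 284·(-4) + 236·5 = 44)
  q = 1: r = 4, s = 1 − 1·(-4) = 5, t = -1 − 1·5 = -6  (check: 284·5 + 236·(-6) = 4)
The row with r = 4 (the gcd) gives the Bezout coefficients s = 5, t = -6.
Result: 284 · (5) + 236 · (-6) = 4.

gcd(284, 236) = 4; s = 5, t = -6 (check: 284·5 + 236·(-6) = 4).


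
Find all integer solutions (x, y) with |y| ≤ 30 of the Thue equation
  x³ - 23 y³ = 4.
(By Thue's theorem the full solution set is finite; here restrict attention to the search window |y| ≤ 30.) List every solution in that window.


The equation is x³ - 23y³ = 4. For fixed y, x³ = 23·y³ + 4, so a solution requires the RHS to be a perfect cube.
Strategy: iterate y from -30 to 30, compute RHS = 23·y³ + 4, and check whether it is a (positive or negative) perfect cube.
Check small values of y:
  y = 0: RHS = 4 is not a perfect cube.
  y = 1: RHS = 27 = (3)³ ⇒ x = 3 works.
  y = -1: RHS = -19 is not a perfect cube.
  y = 2: RHS = 188 is not a perfect cube.
  y = -2: RHS = -180 is not a perfect cube.
  y = 3: RHS = 625 is not a perfect cube.
  y = -3: RHS = -617 is not a perfect cube.
Continuing the search up to |y| = 30 finds no further solutions beyond those listed.
Collected solutions: (3, 1).

Solutions (with |y| ≤ 30): (3, 1).


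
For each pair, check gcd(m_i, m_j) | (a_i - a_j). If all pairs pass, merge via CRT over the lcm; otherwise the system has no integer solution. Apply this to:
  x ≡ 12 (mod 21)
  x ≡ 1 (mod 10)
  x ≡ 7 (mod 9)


Moduli 21, 10, 9 are not pairwise coprime, so CRT works modulo lcm(m_i) when all pairwise compatibility conditions hold.
Pairwise compatibility: gcd(m_i, m_j) must divide a_i - a_j for every pair.
Merge one congruence at a time:
  Start: x ≡ 12 (mod 21).
  Combine with x ≡ 1 (mod 10): gcd(21, 10) = 1; 1 - 12 = -11, which IS divisible by 1, so compatible.
    Write x = 12 + 21·t and substitute into x ≡ 1 (mod 10): 21·t ≡ 1 − 12 = -11 (mod 10).
    Reduce coefficients mod 10: 1·t ≡ 9 (mod 10).
    So t ≡ 9 (mod 10).
    Then x = 12 + 21·9 = 201, valid modulo lcm(21, 10) = 210: x ≡ 201 (mod 210).
  Combine with x ≡ 7 (mod 9): gcd(210, 9) = 3, and 7 - 201 = -194 is NOT divisible by 3.
    ⇒ system is inconsistent (no integer solution).

No solution (the system is inconsistent).


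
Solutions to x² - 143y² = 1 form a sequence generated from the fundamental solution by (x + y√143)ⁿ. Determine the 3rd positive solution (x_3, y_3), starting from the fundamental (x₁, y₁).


Step 1: Find the fundamental solution (x₁, y₁) of x² - 143y² = 1.
  Expand √143 as a continued fraction. a₀ = ⌊√143⌋ = 11; iterate m_{k+1} = d_k·a_k − m_k, d_{k+1} = (143 − m_{k+1}²)/d_k, a_{k+1} = ⌊(a₀ + m_{k+1})/d_{k+1}⌋ (starting m₀ = 0, d₀ = 1), with convergents p_k = a_k·p_{k-1} + p_{k-2}, q_k = a_k·q_{k-1} + q_{k-2} (p₋₁ = 1, q₋₁ = 0):
  k = 0: a₀ = 11; p₀/q₀ = 11/1; p₀² − 143·q₀² = 121 − 143 = -22.
  k = 1: m = 11, d = 22, a = ⌊(11 + 11)/22⌋ = 1; p/q = (1·11 + 1)/(1·1 + 0) = 12/1; p² − 143·q² = 144 − 143 = 1.
  The first convergent with p² − 143·q² = 1 gives the fundamental solution (x₁, y₁) = (12, 1).
Step 2: Apply the recurrence (x_{n+1}, y_{n+1}) = (x₁x_n + 143y₁y_n, x₁y_n + y₁x_n) repeatedly.
  From (x_1, y_1) = (12, 1): x_2 = 12·12 + 143·1·1 = 287; y_2 = 12·1 + 1·12 = 24.
  From (x_2, y_2) = (287, 24): x_3 = 12·287 + 143·1·24 = 6876; y_3 = 12·24 + 1·287 = 575.
Step 3: Verify x_3² - 143·y_3² = 47279376 - 47279375 = 1 (should be 1). ✓

(x_1, y_1) = (12, 1); (x_3, y_3) = (6876, 575).


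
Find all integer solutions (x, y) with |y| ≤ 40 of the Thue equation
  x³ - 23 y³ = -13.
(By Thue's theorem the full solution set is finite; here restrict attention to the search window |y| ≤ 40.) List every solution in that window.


The equation is x³ - 23y³ = -13. For fixed y, x³ = 23·y³ − 13, so a solution requires the RHS to be a perfect cube.
Strategy: iterate y from -40 to 40, compute RHS = 23·y³ − 13, and check whether it is a (positive or negative) perfect cube.
Check small values of y:
  y = 0: RHS = -13 is not a perfect cube.
  y = 1: RHS = 10 is not a perfect cube.
  y = -1: RHS = -36 is not a perfect cube.
  y = 2: RHS = 171 is not a perfect cube.
  y = -2: RHS = -197 is not a perfect cube.
  y = 3: RHS = 608 is not a perfect cube.
  y = -3: RHS = -634 is not a perfect cube.
Continuing the search up to |y| = 40 finds no solutions either.
No (x, y) in the scanned range satisfies the equation.

No integer solutions with |y| ≤ 40.


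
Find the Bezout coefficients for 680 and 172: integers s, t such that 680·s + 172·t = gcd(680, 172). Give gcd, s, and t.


Euclidean algorithm on (680, 172) — divide until remainder is 0:
  680 = 3 · 172 + 164
  172 = 1 · 164 + 8
  164 = 20 · 8 + 4
  8 = 2 · 4 + 0
gcd(680, 172) = 4.
Track Bezout coefficients alongside the remainders: start with r₀ = 680 = a·1 + b·0 (s = 1, t = 0) and r₁ = 172 = a·0 + b·1 (s = 0, t = 1); each new remainder r_{k+1} = r_{k-1} − q_k·r_k inherits s_{k+1} = s_{k-1} − q_k·s_k, t_{k+1} = t_{k-1} − q_k·t_k, so r_k = a·s_k + b·t_k at every step:
  q = 3: r = 164, s = 1 − 3·0 = 1, t = 0 − 3·1 = -3  (check: 680·1 + 172·(-3) = 164)
  q = 1: r = 8, s = 0 − 1·1 = -1, t = 1 − 1·(-3) = 4  (check: 680·(-1) + 172·4 = 8)
  q = 20: r = 4, s = 1 − 20·(-1) = 21, t = -3 − 20·4 = -83  (check: 680·21 + 172·(-83) = 4)
The row with r = 4 (the gcd) gives the Bezout coefficients s = 21, t = -83.
Result: 680 · (21) + 172 · (-83) = 4.

gcd(680, 172) = 4; s = 21, t = -83 (check: 680·21 + 172·(-83) = 4).


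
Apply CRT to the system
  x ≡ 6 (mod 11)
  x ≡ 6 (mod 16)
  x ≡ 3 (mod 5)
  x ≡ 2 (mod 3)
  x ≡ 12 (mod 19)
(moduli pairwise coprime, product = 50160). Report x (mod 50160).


Product of moduli M = 11 · 16 · 5 · 3 · 19 = 50160.
Merge one congruence at a time:
  Start: x ≡ 6 (mod 11).
  Combine with x ≡ 6 (mod 16); new modulus lcm = 176.
    Write x = 6 + 11·t and substitute into x ≡ 6 (mod 16): 11·t ≡ 6 − 6 = 0 (mod 16).
    The inverse of 11 mod 16 is 3 (since 11·3 = 33 = 2·16 + 1), so t ≡ 3·0 = 0 ≡ 0 (mod 16).
    Then x = 6 + 11·0 = 6, valid modulo lcm(11, 16) = 176: x ≡ 6 (mod 176).
  Combine with x ≡ 3 (mod 5); new modulus lcm = 880.
    Write x = 6 + 176·t and substitute into x ≡ 3 (mod 5): 176·t ≡ 3 − 6 = -3 (mod 5).
    Reduce coefficients mod 5: 1·t ≡ 2 (mod 5).
    So t ≡ 2 (mod 5).
    Then x = 6 + 176·2 = 358, valid modulo lcm(176, 5) = 880: x ≡ 358 (mod 880).
  Combine with x ≡ 2 (mod 3); new modulus lcm = 2640.
    Write x = 358 + 880·t and substitute into x ≡ 2 (mod 3): 880·t ≡ 2 − 358 = -356 (mod 3).
    Reduce coefficients mod 3: 1·t ≡ 1 (mod 3).
    So t ≡ 1 (mod 3).
    Then x = 358 + 880·1 = 1238, valid modulo lcm(880, 3) = 2640: x ≡ 1238 (mod 2640).
  Combine with x ≡ 12 (mod 19); new modulus lcm = 50160.
    Write x = 1238 + 2640·t and substitute into x ≡ 12 (mod 19): 2640·t ≡ 12 − 1238 = -1226 (mod 19).
    Reduce coefficients mod 19: 18·t ≡ 9 (mod 19).
    The inverse of 18 mod 19 is 18 (since 18·18 = 324 = 17·19 + 1), so t ≡ 18·9 = 162 ≡ 10 (mod 19).
    Then x = 1238 + 2640·10 = 27638, valid modulo lcm(2640, 19) = 50160: x ≡ 27638 (mod 50160).
Verify against each original: 27638 mod 11 = 6, 27638 mod 16 = 6, 27638 mod 5 = 3, 27638 mod 3 = 2, 27638 mod 19 = 12.

x ≡ 27638 (mod 50160).


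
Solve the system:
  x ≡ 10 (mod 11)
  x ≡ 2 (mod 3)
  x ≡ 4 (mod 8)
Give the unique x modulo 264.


Moduli 11, 3, 8 are pairwise coprime; by CRT there is a unique solution modulo M = 11 · 3 · 8 = 264.
Solve pairwise, accumulating the modulus:
  Start with x ≡ 10 (mod 11).
  Combine with x ≡ 2 (mod 3): since gcd(11, 3) = 1, we get a unique residue mod 33.
    Write x = 10 + 11·t and substitute into x ≡ 2 (mod 3): 11·t ≡ 2 − 10 = -8 (mod 3).
    Reduce coefficients mod 3: 2·t ≡ 1 (mod 3).
    The inverse of 2 mod 3 is 2 (since 2·2 = 4 = 1·3 + 1), so t ≡ 2·1 = 2 ≡ 2 (mod 3).
    Then x = 10 + 11·2 = 32, valid modulo lcm(11, 3) = 33: x ≡ 32 (mod 33).
  Combine with x ≡ 4 (mod 8): since gcd(33, 8) = 1, we get a unique residue mod 264.
    Write x = 32 + 33·t and substitute into x ≡ 4 (mod 8): 33·t ≡ 4 − 32 = -28 (mod 8).
    Reduce coefficients mod 8: 1·t ≡ 4 (mod 8).
    So t ≡ 4 (mod 8).
    Then x = 32 + 33·4 = 164, valid modulo lcm(33, 8) = 264: x ≡ 164 (mod 264).
Verify: 164 mod 11 = 10 ✓, 164 mod 3 = 2 ✓, 164 mod 8 = 4 ✓.

x ≡ 164 (mod 264).


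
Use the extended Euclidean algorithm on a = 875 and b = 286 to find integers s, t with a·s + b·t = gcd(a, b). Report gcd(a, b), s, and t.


Euclidean algorithm on (875, 286) — divide until remainder is 0:
  875 = 3 · 286 + 17
  286 = 16 · 17 + 14
  17 = 1 · 14 + 3
  14 = 4 · 3 + 2
  3 = 1 · 2 + 1
  2 = 2 · 1 + 0
gcd(875, 286) = 1.
Track Bezout coefficients alongside the remainders: start with r₀ = 875 = a·1 + b·0 (s = 1, t = 0) and r₁ = 286 = a·0 + b·1 (s = 0, t = 1); each new remainder r_{k+1} = r_{k-1} − q_k·r_k inherits s_{k+1} = s_{k-1} − q_k·s_k, t_{k+1} = t_{k-1} − q_k·t_k, so r_k = a·s_k + b·t_k at every step:
  q = 3: r = 17, s = 1 − 3·0 = 1, t = 0 − 3·1 = -3  (check: 875·1 + 286·(-3) = 17)
  q = 16: r = 14, s = 0 − 16·1 = -16, t = 1 − 16·(-3) = 49  (check: 875·(-16) + 286·49 = 14)
  q = 1: r = 3, s = 1 − 1·(-16) = 17, t = -3 − 1·49 = -52  (check: 875·17 + 286·(-52) = 3)
  q = 4: r = 2, s = -16 − 4·17 = -84, t = 49 − 4·(-52) = 257  (check: 875·(-84) + 286·257 = 2)
  q = 1: r = 1, s = 17 − 1·(-84) = 101, t = -52 − 1·257 = -309  (check: 875·101 + 286·(-309) = 1)
The row with r = 1 (the gcd) gives the Bezout coefficients s = 101, t = -309.
Result: 875 · (101) + 286 · (-309) = 1.

gcd(875, 286) = 1; s = 101, t = -309 (check: 875·101 + 286·(-309) = 1).


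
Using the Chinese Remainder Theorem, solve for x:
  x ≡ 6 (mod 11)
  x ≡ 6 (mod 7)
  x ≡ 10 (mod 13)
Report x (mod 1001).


Moduli 11, 7, 13 are pairwise coprime; by CRT there is a unique solution modulo M = 11 · 7 · 13 = 1001.
Solve pairwise, accumulating the modulus:
  Start with x ≡ 6 (mod 11).
  Combine with x ≡ 6 (mod 7): since gcd(11, 7) = 1, we get a unique residue mod 77.
    Write x = 6 + 11·t and substitute into x ≡ 6 (mod 7): 11·t ≡ 6 − 6 = 0 (mod 7).
    Reduce coefficients mod 7: 4·t ≡ 0 (mod 7).
    The inverse of 4 mod 7 is 2 (since 4·2 = 8 = 1·7 + 1), so t ≡ 2·0 = 0 ≡ 0 (mod 7).
    Then x = 6 + 11·0 = 6, valid modulo lcm(11, 7) = 77: x ≡ 6 (mod 77).
  Combine with x ≡ 10 (mod 13): since gcd(77, 13) = 1, we get a unique residue mod 1001.
    Write x = 6 + 77·t and substitute into x ≡ 10 (mod 13): 77·t ≡ 10 − 6 = 4 (mod 13).
    Reduce coefficients mod 13: 12·t ≡ 4 (mod 13).
    The inverse of 12 mod 13 is 12 (since 12·12 = 144 = 11·13 + 1), so t ≡ 12·4 = 48 ≡ 9 (mod 13).
    Then x = 6 + 77·9 = 699, valid modulo lcm(77, 13) = 1001: x ≡ 699 (mod 1001).
Verify: 699 mod 11 = 6 ✓, 699 mod 7 = 6 ✓, 699 mod 13 = 10 ✓.

x ≡ 699 (mod 1001).


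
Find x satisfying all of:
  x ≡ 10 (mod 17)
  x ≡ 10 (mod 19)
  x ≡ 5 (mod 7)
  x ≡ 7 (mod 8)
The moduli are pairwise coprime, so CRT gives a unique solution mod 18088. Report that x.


Product of moduli M = 17 · 19 · 7 · 8 = 18088.
Merge one congruence at a time:
  Start: x ≡ 10 (mod 17).
  Combine with x ≡ 10 (mod 19); new modulus lcm = 323.
    Write x = 10 + 17·t and substitute into x ≡ 10 (mod 19): 17·t ≡ 10 − 10 = 0 (mod 19).
    The inverse of 17 mod 19 is 9 (since 17·9 = 153 = 8·19 + 1), so t ≡ 9·0 = 0 ≡ 0 (mod 19).
    Then x = 10 + 17·0 = 10, valid modulo lcm(17, 19) = 323: x ≡ 10 (mod 323).
  Combine with x ≡ 5 (mod 7); new modulus lcm = 2261.
    Write x = 10 + 323·t and substitute into x ≡ 5 (mod 7): 323·t ≡ 5 − 10 = -5 (mod 7).
    Reduce coefficients mod 7: 1·t ≡ 2 (mod 7).
    So t ≡ 2 (mod 7).
    Then x = 10 + 323·2 = 656, valid modulo lcm(323, 7) = 2261: x ≡ 656 (mod 2261).
  Combine with x ≡ 7 (mod 8); new modulus lcm = 18088.
    Write x = 656 + 2261·t and substitute into x ≡ 7 (mod 8): 2261·t ≡ 7 − 656 = -649 (mod 8).
    Reduce coefficients mod 8: 5·t ≡ 7 (mod 8).
    The inverse of 5 mod 8 is 5 (since 5·5 = 25 = 3·8 + 1), so t ≡ 5·7 = 35 ≡ 3 (mod 8).
    Then x = 656 + 2261·3 = 7439, valid modulo lcm(2261, 8) = 18088: x ≡ 7439 (mod 18088).
Verify against each original: 7439 mod 17 = 10, 7439 mod 19 = 10, 7439 mod 7 = 5, 7439 mod 8 = 7.

x ≡ 7439 (mod 18088).


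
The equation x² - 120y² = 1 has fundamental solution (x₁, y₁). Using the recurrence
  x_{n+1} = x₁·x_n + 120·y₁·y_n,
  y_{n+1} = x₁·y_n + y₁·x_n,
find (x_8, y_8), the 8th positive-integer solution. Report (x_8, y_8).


Step 1: Find the fundamental solution (x₁, y₁) of x² - 120y² = 1.
  Expand √120 as a continued fraction. a₀ = ⌊√120⌋ = 10; iterate m_{k+1} = d_k·a_k − m_k, d_{k+1} = (120 − m_{k+1}²)/d_k, a_{k+1} = ⌊(a₀ + m_{k+1})/d_{k+1}⌋ (starting m₀ = 0, d₀ = 1), with convergents p_k = a_k·p_{k-1} + p_{k-2}, q_k = a_k·q_{k-1} + q_{k-2} (p₋₁ = 1, q₋₁ = 0):
  k = 0: a₀ = 10; p₀/q₀ = 10/1; p₀² − 120·q₀² = 100 − 120 = -20.
  k = 1: m = 10, d = 20, a = ⌊(10 + 10)/20⌋ = 1; p/q = (1·10 + 1)/(1·1 + 0) = 11/1; p² − 120·q² = 121 − 120 = 1.
  The first convergent with p² − 120·q² = 1 gives the fundamental solution (x₁, y₁) = (11, 1).
Step 2: Apply the recurrence (x_{n+1}, y_{n+1}) = (x₁x_n + 120y₁y_n, x₁y_n + y₁x_n) repeatedly.
  From (x_1, y_1) = (11, 1): x_2 = 11·11 + 120·1·1 = 241; y_2 = 11·1 + 1·11 = 22.
  From (x_2, y_2) = (241, 22): x_3 = 11·241 + 120·1·22 = 5291; y_3 = 11·22 + 1·241 = 483.
  From (x_3, y_3) = (5291, 483): x_4 = 11·5291 + 120·1·483 = 116161; y_4 = 11·483 + 1·5291 = 10604.
  From (x_4, y_4) = (116161, 10604): x_5 = 11·116161 + 120·1·10604 = 2550251; y_5 = 11·10604 + 1·116161 = 232805.
  From (x_5, y_5) = (2550251, 232805): x_6 = 11·2550251 + 120·1·232805 = 55989361; y_6 = 11·232805 + 1·2550251 = 5111106.
  From (x_6, y_6) = (55989361, 5111106): x_7 = 11·55989361 + 120·1·5111106 = 1229215691; y_7 = 11·5111106 + 1·55989361 = 112211527.
  From (x_7, y_7) = (1229215691, 112211527): x_8 = 11·1229215691 + 120·1·112211527 = 26986755841; y_8 = 11·112211527 + 1·1229215691 = 2463542488.
Step 3: Verify x_8² - 120·y_8² = 728284990821747617281 - 728284990821747617280 = 1 (should be 1). ✓

(x_1, y_1) = (11, 1); (x_8, y_8) = (26986755841, 2463542488).


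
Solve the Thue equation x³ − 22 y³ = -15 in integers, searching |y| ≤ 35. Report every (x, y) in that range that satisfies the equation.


The equation is x³ - 22y³ = -15. For fixed y, x³ = 22·y³ − 15, so a solution requires the RHS to be a perfect cube.
Strategy: iterate y from -35 to 35, compute RHS = 22·y³ − 15, and check whether it is a (positive or negative) perfect cube.
Check small values of y:
  y = 0: RHS = -15 is not a perfect cube.
  y = 1: RHS = 7 is not a perfect cube.
  y = -1: RHS = -37 is not a perfect cube.
  y = 2: RHS = 161 is not a perfect cube.
  y = -2: RHS = -191 is not a perfect cube.
  y = 3: RHS = 579 is not a perfect cube.
  y = -3: RHS = -609 is not a perfect cube.
Continuing the search up to |y| = 35 finds no solutions either.
No (x, y) in the scanned range satisfies the equation.

No integer solutions with |y| ≤ 35.


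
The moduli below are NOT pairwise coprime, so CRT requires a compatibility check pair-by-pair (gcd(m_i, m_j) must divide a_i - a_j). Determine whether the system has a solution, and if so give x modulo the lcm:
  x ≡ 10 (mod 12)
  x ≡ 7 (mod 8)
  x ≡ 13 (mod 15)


Moduli 12, 8, 15 are not pairwise coprime, so CRT works modulo lcm(m_i) when all pairwise compatibility conditions hold.
Pairwise compatibility: gcd(m_i, m_j) must divide a_i - a_j for every pair.
Merge one congruence at a time:
  Start: x ≡ 10 (mod 12).
  Combine with x ≡ 7 (mod 8): gcd(12, 8) = 4, and 7 - 10 = -3 is NOT divisible by 4.
    ⇒ system is inconsistent (no integer solution).

No solution (the system is inconsistent).


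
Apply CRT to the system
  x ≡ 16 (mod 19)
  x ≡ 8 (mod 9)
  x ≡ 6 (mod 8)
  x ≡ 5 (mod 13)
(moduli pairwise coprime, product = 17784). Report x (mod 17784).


Product of moduli M = 19 · 9 · 8 · 13 = 17784.
Merge one congruence at a time:
  Start: x ≡ 16 (mod 19).
  Combine with x ≡ 8 (mod 9); new modulus lcm = 171.
    Write x = 16 + 19·t and substitute into x ≡ 8 (mod 9): 19·t ≡ 8 − 16 = -8 (mod 9).
    Reduce coefficients mod 9: 1·t ≡ 1 (mod 9).
    So t ≡ 1 (mod 9).
    Then x = 16 + 19·1 = 35, valid modulo lcm(19, 9) = 171: x ≡ 35 (mod 171).
  Combine with x ≡ 6 (mod 8); new modulus lcm = 1368.
    Write x = 35 + 171·t and substitute into x ≡ 6 (mod 8): 171·t ≡ 6 − 35 = -29 (mod 8).
    Reduce coefficients mod 8: 3·t ≡ 3 (mod 8).
    The inverse of 3 mod 8 is 3 (since 3·3 = 9 = 1·8 + 1), so t ≡ 3·3 = 9 ≡ 1 (mod 8).
    Then x = 35 + 171·1 = 206, valid modulo lcm(171, 8) = 1368: x ≡ 206 (mod 1368).
  Combine with x ≡ 5 (mod 13); new modulus lcm = 17784.
    Write x = 206 + 1368·t and substitute into x ≡ 5 (mod 13): 1368·t ≡ 5 − 206 = -201 (mod 13).
    Reduce coefficients mod 13: 3·t ≡ 7 (mod 13).
    The inverse of 3 mod 13 is 9 (since 3·9 = 27 = 2·13 + 1), so t ≡ 9·7 = 63 ≡ 11 (mod 13).
    Then x = 206 + 1368·11 = 15254, valid modulo lcm(1368, 13) = 17784: x ≡ 15254 (mod 17784).
Verify against each original: 15254 mod 19 = 16, 15254 mod 9 = 8, 15254 mod 8 = 6, 15254 mod 13 = 5.

x ≡ 15254 (mod 17784).


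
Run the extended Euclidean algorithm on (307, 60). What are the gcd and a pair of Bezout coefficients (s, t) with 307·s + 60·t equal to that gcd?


Euclidean algorithm on (307, 60) — divide until remainder is 0:
  307 = 5 · 60 + 7
  60 = 8 · 7 + 4
  7 = 1 · 4 + 3
  4 = 1 · 3 + 1
  3 = 3 · 1 + 0
gcd(307, 60) = 1.
Track Bezout coefficients alongside the remainders: start with r₀ = 307 = a·1 + b·0 (s = 1, t = 0) and r₁ = 60 = a·0 + b·1 (s = 0, t = 1); each new remainder r_{k+1} = r_{k-1} − q_k·r_k inherits s_{k+1} = s_{k-1} − q_k·s_k, t_{k+1} = t_{k-1} − q_k·t_k, so r_k = a·s_k + b·t_k at every step:
  q = 5: r = 7, s = 1 − 5·0 = 1, t = 0 − 5·1 = -5  (check: 307·1 + 60·(-5) = 7)
  q = 8: r = 4, s = 0 − 8·1 = -8, t = 1 − 8·(-5) = 41  (check: 307·(-8) + 60·41 = 4)
  q = 1: r = 3, s = 1 − 1·(-8) = 9, t = -5 − 1·41 = -46  (check: 307·9 + 60·(-46) = 3)
  q = 1: r = 1, s = -8 − 1·9 = -17, t = 41 − 1·(-46) = 87  (check: 307·(-17) + 60·87 = 1)
The row with r = 1 (the gcd) gives the Bezout coefficients s = -17, t = 87.
Result: 307 · (-17) + 60 · (87) = 1.

gcd(307, 60) = 1; s = -17, t = 87 (check: 307·(-17) + 60·87 = 1).


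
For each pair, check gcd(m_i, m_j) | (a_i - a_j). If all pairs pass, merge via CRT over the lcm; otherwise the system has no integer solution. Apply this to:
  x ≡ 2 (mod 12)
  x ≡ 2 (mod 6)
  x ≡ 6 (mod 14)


Moduli 12, 6, 14 are not pairwise coprime, so CRT works modulo lcm(m_i) when all pairwise compatibility conditions hold.
Pairwise compatibility: gcd(m_i, m_j) must divide a_i - a_j for every pair.
Merge one congruence at a time:
  Start: x ≡ 2 (mod 12).
  Combine with x ≡ 2 (mod 6): gcd(12, 6) = 6; 2 - 2 = 0, which IS divisible by 6, so compatible.
    Write x = 2 + 12·t and substitute into x ≡ 2 (mod 6): 12·t ≡ 2 − 2 = 0 (mod 6).
    Divide the congruence (and modulus) by g = 6: 2·t ≡ 0 (mod 1).
    Modulo 1 every t works; take t = 0.
    Then x = 2 + 12·0 = 2, valid modulo lcm(12, 6) = 12: x ≡ 2 (mod 12).
  Combine with x ≡ 6 (mod 14): gcd(12, 14) = 2; 6 - 2 = 4, which IS divisible by 2, so compatible.
    Write x = 2 + 12·t and substitute into x ≡ 6 (mod 14): 12·t ≡ 6 − 2 = 4 (mod 14).
    Divide the congruence (and modulus) by g = 2: 6·t ≡ 2 (mod 7).
    The inverse of 6 mod 7 is 6 (since 6·6 = 36 = 5·7 + 1), so t ≡ 6·2 = 12 ≡ 5 (mod 7).
    Then x = 2 + 12·5 = 62, valid modulo lcm(12, 14) = 84: x ≡ 62 (mod 84).
Verify: 62 mod 12 = 2, 62 mod 6 = 2, 62 mod 14 = 6.

x ≡ 62 (mod 84).


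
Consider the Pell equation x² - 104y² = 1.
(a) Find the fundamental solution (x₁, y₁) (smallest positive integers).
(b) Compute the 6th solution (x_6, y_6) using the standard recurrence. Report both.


Step 1: Find the fundamental solution (x₁, y₁) of x² - 104y² = 1.
  Expand √104 as a continued fraction. a₀ = ⌊√104⌋ = 10; iterate m_{k+1} = d_k·a_k − m_k, d_{k+1} = (104 − m_{k+1}²)/d_k, a_{k+1} = ⌊(a₀ + m_{k+1})/d_{k+1}⌋ (starting m₀ = 0, d₀ = 1), with convergents p_k = a_k·p_{k-1} + p_{k-2}, q_k = a_k·q_{k-1} + q_{k-2} (p₋₁ = 1, q₋₁ = 0):
  k = 0: a₀ = 10; p₀/q₀ = 10/1; p₀² − 104·q₀² = 100 − 104 = -4.
  k = 1: m = 10, d = 4, a = ⌊(10 + 10)/4⌋ = 5; p/q = (5·10 + 1)/(5·1 + 0) = 51/5; p² − 104·q² = 2601 − 2600 = 1.
  The first convergent with p² − 104·q² = 1 gives the fundamental solution (x₁, y₁) = (51, 5).
Step 2: Apply the recurrence (x_{n+1}, y_{n+1}) = (x₁x_n + 104y₁y_n, x₁y_n + y₁x_n) repeatedly.
  From (x_1, y_1) = (51, 5): x_2 = 51·51 + 104·5·5 = 5201; y_2 = 51·5 + 5·51 = 510.
  From (x_2, y_2) = (5201, 510): x_3 = 51·5201 + 104·5·510 = 530451; y_3 = 51·510 + 5·5201 = 52015.
  From (x_3, y_3) = (530451, 52015): x_4 = 51·530451 + 104·5·52015 = 54100801; y_4 = 51·52015 + 5·530451 = 5305020.
  From (x_4, y_4) = (54100801, 5305020): x_5 = 51·54100801 + 104·5·5305020 = 5517751251; y_5 = 51·5305020 + 5·54100801 = 541060025.
  From (x_5, y_5) = (5517751251, 541060025): x_6 = 51·5517751251 + 104·5·541060025 = 562756526801; y_6 = 51·541060025 + 5·5517751251 = 55182817530.
Step 3: Verify x_6² - 104·y_6² = 316694908457124631293601 - 316694908457124631293600 = 1 (should be 1). ✓

(x_1, y_1) = (51, 5); (x_6, y_6) = (562756526801, 55182817530).


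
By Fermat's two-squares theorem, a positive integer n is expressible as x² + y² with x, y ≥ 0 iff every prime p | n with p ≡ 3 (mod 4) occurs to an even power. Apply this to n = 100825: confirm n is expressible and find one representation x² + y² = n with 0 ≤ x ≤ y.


Step 1: Factor n = 100825 = 5^2 · 37 · 109.
Step 2: Check the mod-4 condition on each prime factor: 5 ≡ 1 (mod 4), exponent 2; 37 ≡ 1 (mod 4), exponent 1; 109 ≡ 1 (mod 4), exponent 1.
All primes ≡ 3 (mod 4) appear to even exponent (or don't appear), so by the two-squares theorem n IS expressible as a sum of two squares.
Step 3: Build a representation. Group n = k² · m with k = 5 and m = 37 · 109 = 4033 (a product of primes ≡ 1 (mod 4)); a representation of m scales to one of n via (k·x)² + (k·y)² = k²(x² + y²). Each prime p ≡ 1 (mod 4) is itself a sum of two squares; find a² by testing p − a² for a perfect square:
  37: 37 − 1² = 36 = 6² ⇒ 37 = 1² + 6².
  109: 109 − 1² = 108, 109 − 2² = 105, 109 − 3² = 100 = 10² ⇒ 109 = 3² + 10².
  Combine using the Brahmagupta–Fibonacci identity (a² + b²)(c² + d²) = (ac − bd)² + (ad + bc)² = (ac + bd)² + (ad − bc)²:
  37 · 109 = 4033: from (1² + 6²)(3² + 10²), take (1·3 − 6·10, 1·10 + 6·3) = (3 − 60, 10 + 18) = (-57, 28); dropping signs (only squares matter) gives (57, 28); check 57² + 28² = 3249 + 784 = 4033 ✓.
  Scale by k = 5: (5·57, 5·28) = (285, 140).
Step 4: Order so x ≤ y and verify: 140² + 285² = 19600 + 81225 = 100825 = n. ✓

n = 100825 = 140² + 285² (one valid representation with x ≤ y).
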